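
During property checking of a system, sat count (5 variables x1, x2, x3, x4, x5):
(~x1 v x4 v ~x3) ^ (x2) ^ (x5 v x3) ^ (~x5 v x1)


CNF with 4 clauses over 5 vars (32 assignments).
An assignment satisfies CNF iff every clause has >=1 true literal.
Check each row (bits = x1,x2,x3,x4,x5; clause T/F shown):
  row 0 [00000]: clauses=TFFT -> 0
  row 1 [00001]: clauses=TFTF -> 0
  row 2 [00010]: clauses=TFFT -> 0
  row 3 [00011]: clauses=TFTF -> 0
  row 4 [00100]: clauses=TFTT -> 0
  row 5 [00101]: clauses=TFTF -> 0
  row 6 [00110]: clauses=TFTT -> 0
  row 7 [00111]: clauses=TFTF -> 0
  row 8 [01000]: clauses=TTFT -> 0
  row 9 [01001]: clauses=TTTF -> 0
  row 10 [01010]: clauses=TTFT -> 0
  row 11 [01011]: clauses=TTTF -> 0
  row 12 [01100]: clauses=TTTT -> 1
  row 13 [01101]: clauses=TTTF -> 0
  row 14 [01110]: clauses=TTTT -> 1
  row 15 [01111]: clauses=TTTF -> 0
  row 16 [10000]: clauses=TFFT -> 0
  row 17 [10001]: clauses=TFTT -> 0
  row 18 [10010]: clauses=TFFT -> 0
  row 19 [10011]: clauses=TFTT -> 0
  row 20 [10100]: clauses=FFTT -> 0
  row 21 [10101]: clauses=FFTT -> 0
  row 22 [10110]: clauses=TFTT -> 0
  row 23 [10111]: clauses=TFTT -> 0
  row 24 [11000]: clauses=TTFT -> 0
  row 25 [11001]: clauses=TTTT -> 1
  row 26 [11010]: clauses=TTFT -> 0
  row 27 [11011]: clauses=TTTT -> 1
  row 28 [11100]: clauses=FTTT -> 0
  row 29 [11101]: clauses=FTTT -> 0
  row 30 [11110]: clauses=TTTT -> 1
  row 31 [11111]: clauses=TTTT -> 1
Full result column, 8 rows per line (x1,x2 fixed per line; x3,x4,x5 runs 000..111 left to right):
  rows 0-7 [x1,x2=00]: 00000000  (ones: 0)
  rows 8-15 [x1,x2=01]: 00001010  (ones: 2)
  rows 16-23 [x1,x2=10]: 00000000  (ones: 0)
  rows 24-31 [x1,x2=11]: 01010011  (ones: 4)
Satisfying assignments = 0+2+0+4 = 6

6


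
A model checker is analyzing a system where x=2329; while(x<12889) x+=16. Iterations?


Step 1: x goes from 2329 toward 12889 by 16; the body runs while x<12889, so iterations = ceil((bound-start)/step)
Step 2: Distance=10560
Step 3: ceil(10560/16)=660

660


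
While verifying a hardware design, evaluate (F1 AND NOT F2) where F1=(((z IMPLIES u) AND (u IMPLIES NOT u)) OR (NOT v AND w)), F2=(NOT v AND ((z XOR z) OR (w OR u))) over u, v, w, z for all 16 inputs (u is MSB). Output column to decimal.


F1 = (((z IMPLIES u) AND (u IMPLIES NOT u)) OR (NOT v AND w))
F2 = (NOT v AND ((z XOR z) OR (w OR u)))
Counterexample to F1=>F2 is where F1=1 and F2=0.
Evaluate each row (bits = u,v,w,z, MSB first):
  row 0 [0000]: F1=1 F2=0 -> F1&~F2 -> 1
  row 1 [0001]: F1=0 F2=0 -> F1&~F2 -> 0
  row 2 [0010]: F1=1 F2=1 -> F1&~F2 -> 0
  row 3 [0011]: F1=1 F2=1 -> F1&~F2 -> 0
  row 4 [0100]: F1=1 F2=0 -> F1&~F2 -> 1
  row 5 [0101]: F1=0 F2=0 -> F1&~F2 -> 0
  row 6 [0110]: F1=1 F2=0 -> F1&~F2 -> 1
  row 7 [0111]: F1=0 F2=0 -> F1&~F2 -> 0
  row 8 [1000]: F1=0 F2=1 -> F1&~F2 -> 0
  row 9 [1001]: F1=0 F2=1 -> F1&~F2 -> 0
  row 10 [1010]: F1=1 F2=1 -> F1&~F2 -> 0
  row 11 [1011]: F1=1 F2=1 -> F1&~F2 -> 0
  row 12 [1100]: F1=0 F2=0 -> F1&~F2 -> 0
  row 13 [1101]: F1=0 F2=0 -> F1&~F2 -> 0
  row 14 [1110]: F1=0 F2=0 -> F1&~F2 -> 0
  row 15 [1111]: F1=0 F2=0 -> F1&~F2 -> 0
Full result column, 4 rows per line (u,v fixed per line; w,z runs 00..11 left to right):
  rows 0-3 [u,v=00]: 1000  = hex 8
  rows 4-7 [u,v=01]: 1010  = hex A
  rows 8-11 [u,v=10]: 0000  = hex 0
  rows 12-15 [u,v=11]: 0000  = hex 0
Counterexample vector (row 0 .. row 15) = 1000101000000000
Output column grouped in 4s = 1000 1010 0000 0000 = 0x8A00
Convert to decimal digit by digit (value = value*16 + digit):
  8 -> 8
  8*16 + 10 (A) = 138
  138*16 + 0 = 2208
  2208*16 + 0 = 35328
Decimal = 35328

35328


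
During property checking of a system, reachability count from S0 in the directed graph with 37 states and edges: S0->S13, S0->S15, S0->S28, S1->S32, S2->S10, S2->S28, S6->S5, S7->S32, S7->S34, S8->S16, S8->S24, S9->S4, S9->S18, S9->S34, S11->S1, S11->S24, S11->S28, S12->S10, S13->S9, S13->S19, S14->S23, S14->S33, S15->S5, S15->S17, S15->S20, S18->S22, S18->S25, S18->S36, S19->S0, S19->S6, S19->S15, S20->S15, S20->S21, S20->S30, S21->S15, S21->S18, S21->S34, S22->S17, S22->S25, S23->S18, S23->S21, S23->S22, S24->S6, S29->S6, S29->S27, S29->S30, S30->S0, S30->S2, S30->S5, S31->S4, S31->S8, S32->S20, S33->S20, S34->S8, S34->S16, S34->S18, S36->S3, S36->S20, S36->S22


BFS from S0:
  layer 0: {S0}
  layer 1: {S13, S15, S28}
  layer 2: {S5, S9, S17, S19, S20}
  layer 3: {S4, S6, S18, S21, S30, S34}
  layer 4: {S2, S8, S16, S22, S25, S36}
  layer 5: {S3, S10, S24}
Reachable set: {S0, S2, S3, S4, S5, S6, S8, S9, S10, S13, S15, S16, S17, S18, S19, S20, S21, S22, S24, S25, S28, S30, S34, S36}
Count = 24

24


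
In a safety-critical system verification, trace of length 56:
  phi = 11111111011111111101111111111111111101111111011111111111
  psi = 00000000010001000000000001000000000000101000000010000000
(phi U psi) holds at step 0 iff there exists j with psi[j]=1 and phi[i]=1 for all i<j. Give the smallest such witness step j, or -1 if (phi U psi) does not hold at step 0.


(phi U psi) at 0: need smallest j with psi[j]=1 and phi[i]=1 for all i in [0,j).
Scan from step 0:
  step 0: phi=1, psi=0 -> continue
  step 1: phi=1, psi=0 -> continue
  step 2: phi=1, psi=0 -> continue
  step 3: phi=1, psi=0 -> continue
  step 8: phi=0 -> phi-prefix broken from here
  step 9: psi=1 but phi already failed -> not a witness
  step 13: psi=1 but phi already failed -> not a witness
  step 25: psi=1 but phi already failed -> not a witness
  step 38: psi=1 but phi already failed -> not a witness
  step 40: psi=1 but phi already failed -> not a witness
  step 48: psi=1 but phi already failed -> not a witness
  end of trace: no witness -> -1
Witness step = -1

-1


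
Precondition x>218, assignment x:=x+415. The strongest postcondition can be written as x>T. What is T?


Formula: sp(P, x:=E) = exists old_x. (x = E[old_x/x]) AND P[old_x/x] (old_x is the value of x before the assignment; eliminate old_x by solving x = E[old_x/x] for old_x)
Step 1: Precondition P: x>218, i.e. old_x > 218
Step 2: Assignment gives x = old_x + 415, so old_x = x - 415
Step 3: Substitute into P: x - 415 > 218
Step 4: Simplify: x > 218+415 = 633

633


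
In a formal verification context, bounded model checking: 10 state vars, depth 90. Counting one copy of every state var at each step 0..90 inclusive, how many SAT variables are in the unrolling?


BMC unrolls to depth k, creating one copy of each state var for steps 0..k.
Step count = 90 + 1 = 91 (steps 0 through 90)
Vars per step = 10
Total = 10 * 91 = 910

910


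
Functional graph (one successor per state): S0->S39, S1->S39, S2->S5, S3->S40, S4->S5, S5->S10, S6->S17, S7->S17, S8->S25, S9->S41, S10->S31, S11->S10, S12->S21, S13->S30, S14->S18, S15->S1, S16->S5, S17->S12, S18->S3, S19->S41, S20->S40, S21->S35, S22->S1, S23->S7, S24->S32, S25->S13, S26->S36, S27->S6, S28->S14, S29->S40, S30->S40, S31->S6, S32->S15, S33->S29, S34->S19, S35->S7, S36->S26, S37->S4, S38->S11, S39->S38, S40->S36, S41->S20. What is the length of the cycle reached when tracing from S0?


Trace from S0 until a state repeats:
  S0 -> S39 -> S38 -> S11 -> S10 -> S31 -> S6 -> S17 -> S12 -> S21 -> S35 -> S7 -> S17
S17 first seen at step 7, revisited at step 12.
Cycle length = 12 - 7 = 5

5


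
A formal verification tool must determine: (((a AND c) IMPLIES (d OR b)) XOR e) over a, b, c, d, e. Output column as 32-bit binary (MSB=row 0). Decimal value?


Formula: (((a AND c) IMPLIES (d OR b)) XOR e) over a, b, c, d, e (32 rows)
Evaluate each row (bits = a,b,c,d,e, MSB first):
  row 0 [00000]: (((0 AND 0) IMPLIES (0 OR 0)) XOR 0) -> 1
  row 1 [00001]: (((0 AND 0) IMPLIES (0 OR 0)) XOR 1) -> 0
  row 2 [00010]: (((0 AND 0) IMPLIES (1 OR 0)) XOR 0) -> 1
  row 3 [00011]: (((0 AND 0) IMPLIES (1 OR 0)) XOR 1) -> 0
  row 4 [00100]: (((0 AND 1) IMPLIES (0 OR 0)) XOR 0) -> 1
  row 5 [00101]: (((0 AND 1) IMPLIES (0 OR 0)) XOR 1) -> 0
  row 6 [00110]: (((0 AND 1) IMPLIES (1 OR 0)) XOR 0) -> 1
  row 7 [00111]: (((0 AND 1) IMPLIES (1 OR 0)) XOR 1) -> 0
  row 8 [01000]: (((0 AND 0) IMPLIES (0 OR 1)) XOR 0) -> 1
  row 9 [01001]: (((0 AND 0) IMPLIES (0 OR 1)) XOR 1) -> 0
  row 10 [01010]: (((0 AND 0) IMPLIES (1 OR 1)) XOR 0) -> 1
  row 11 [01011]: (((0 AND 0) IMPLIES (1 OR 1)) XOR 1) -> 0
  row 12 [01100]: (((0 AND 1) IMPLIES (0 OR 1)) XOR 0) -> 1
  row 13 [01101]: (((0 AND 1) IMPLIES (0 OR 1)) XOR 1) -> 0
  row 14 [01110]: (((0 AND 1) IMPLIES (1 OR 1)) XOR 0) -> 1
  row 15 [01111]: (((0 AND 1) IMPLIES (1 OR 1)) XOR 1) -> 0
  row 16 [10000]: (((1 AND 0) IMPLIES (0 OR 0)) XOR 0) -> 1
  row 17 [10001]: (((1 AND 0) IMPLIES (0 OR 0)) XOR 1) -> 0
  row 18 [10010]: (((1 AND 0) IMPLIES (1 OR 0)) XOR 0) -> 1
  row 19 [10011]: (((1 AND 0) IMPLIES (1 OR 0)) XOR 1) -> 0
  row 20 [10100]: (((1 AND 1) IMPLIES (0 OR 0)) XOR 0) -> 0
  row 21 [10101]: (((1 AND 1) IMPLIES (0 OR 0)) XOR 1) -> 1
  row 22 [10110]: (((1 AND 1) IMPLIES (1 OR 0)) XOR 0) -> 1
  row 23 [10111]: (((1 AND 1) IMPLIES (1 OR 0)) XOR 1) -> 0
  row 24 [11000]: (((1 AND 0) IMPLIES (0 OR 1)) XOR 0) -> 1
  row 25 [11001]: (((1 AND 0) IMPLIES (0 OR 1)) XOR 1) -> 0
  row 26 [11010]: (((1 AND 0) IMPLIES (1 OR 1)) XOR 0) -> 1
  row 27 [11011]: (((1 AND 0) IMPLIES (1 OR 1)) XOR 1) -> 0
  row 28 [11100]: (((1 AND 1) IMPLIES (0 OR 1)) XOR 0) -> 1
  row 29 [11101]: (((1 AND 1) IMPLIES (0 OR 1)) XOR 1) -> 0
  row 30 [11110]: (((1 AND 1) IMPLIES (1 OR 1)) XOR 0) -> 1
  row 31 [11111]: (((1 AND 1) IMPLIES (1 OR 1)) XOR 1) -> 0
Full result column, 4 rows per line (a,b,c fixed per line; d,e runs 00..11 left to right):
  rows 0-3 [a,b,c=000]: 1010  = hex A
  rows 4-7 [a,b,c=001]: 1010  = hex A
  rows 8-11 [a,b,c=010]: 1010  = hex A
  rows 12-15 [a,b,c=011]: 1010  = hex A
  rows 16-19 [a,b,c=100]: 1010  = hex A
  rows 20-23 [a,b,c=101]: 0110  = hex 6
  rows 24-27 [a,b,c=110]: 1010  = hex A
  rows 28-31 [a,b,c=111]: 1010  = hex A
Output column (row 0 .. row 31) = 10101010101010101010011010101010
Output column grouped in 4s = 1010 1010 1010 1010 1010 0110 1010 1010 = 0xAAAAA6AA
Convert to decimal digit by digit (value = value*16 + digit):
  A -> 10
  10*16 + 10 (A) = 170
  170*16 + 10 (A) = 2730
  2730*16 + 10 (A) = 43690
  43690*16 + 10 (A) = 699050
  699050*16 + 6 = 11184806
  11184806*16 + 10 (A) = 178956906
  178956906*16 + 10 (A) = 2863310506
Decimal = 2863310506

2863310506


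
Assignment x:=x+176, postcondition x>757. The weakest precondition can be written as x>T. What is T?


Formula: wp(x:=E, P) = P[E/x] (substitute E for x in postcondition)
Step 1: Postcondition: x>757
Step 2: Substitute x+176 for x: x+176>757
Step 3: Solve for x: x > 757-176 = 581

581


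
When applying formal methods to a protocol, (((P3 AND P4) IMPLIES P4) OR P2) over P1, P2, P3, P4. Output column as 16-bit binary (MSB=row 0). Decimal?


Formula: (((P3 AND P4) IMPLIES P4) OR P2) over P1, P2, P3, P4 (16 rows)
Evaluate each row (bits = P1,P2,P3,P4, MSB first):
  row 0 [0000]: (((0 AND 0) IMPLIES 0) OR 0) -> 1
  row 1 [0001]: (((0 AND 1) IMPLIES 1) OR 0) -> 1
  row 2 [0010]: (((1 AND 0) IMPLIES 0) OR 0) -> 1
  row 3 [0011]: (((1 AND 1) IMPLIES 1) OR 0) -> 1
  row 4 [0100]: (((0 AND 0) IMPLIES 0) OR 1) -> 1
  row 5 [0101]: (((0 AND 1) IMPLIES 1) OR 1) -> 1
  row 6 [0110]: (((1 AND 0) IMPLIES 0) OR 1) -> 1
  row 7 [0111]: (((1 AND 1) IMPLIES 1) OR 1) -> 1
  row 8 [1000]: (((0 AND 0) IMPLIES 0) OR 0) -> 1
  row 9 [1001]: (((0 AND 1) IMPLIES 1) OR 0) -> 1
  row 10 [1010]: (((1 AND 0) IMPLIES 0) OR 0) -> 1
  row 11 [1011]: (((1 AND 1) IMPLIES 1) OR 0) -> 1
  row 12 [1100]: (((0 AND 0) IMPLIES 0) OR 1) -> 1
  row 13 [1101]: (((0 AND 1) IMPLIES 1) OR 1) -> 1
  row 14 [1110]: (((1 AND 0) IMPLIES 0) OR 1) -> 1
  row 15 [1111]: (((1 AND 1) IMPLIES 1) OR 1) -> 1
Full result column, 4 rows per line (P1,P2 fixed per line; P3,P4 runs 00..11 left to right):
  rows 0-3 [P1,P2=00]: 1111  = hex F
  rows 4-7 [P1,P2=01]: 1111  = hex F
  rows 8-11 [P1,P2=10]: 1111  = hex F
  rows 12-15 [P1,P2=11]: 1111  = hex F
Output column (row 0 .. row 15) = 1111111111111111
Output column grouped in 4s = 1111 1111 1111 1111 = 0xFFFF
Convert to decimal digit by digit (value = value*16 + digit):
  F -> 15
  15*16 + 15 (F) = 255
  255*16 + 15 (F) = 4095
  4095*16 + 15 (F) = 65535
Decimal = 65535

65535


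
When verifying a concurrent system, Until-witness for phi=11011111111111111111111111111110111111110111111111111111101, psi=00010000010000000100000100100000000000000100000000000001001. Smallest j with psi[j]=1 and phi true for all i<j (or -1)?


(phi U psi) at 0: need smallest j with psi[j]=1 and phi[i]=1 for all i in [0,j).
Scan from step 0:
  step 0: phi=1, psi=0 -> continue
  step 1: phi=1, psi=0 -> continue
  step 2: phi=0 -> phi-prefix broken from here
  step 3: psi=1 but phi already failed -> not a witness
  step 9: psi=1 but phi already failed -> not a witness
  step 17: psi=1 but phi already failed -> not a witness
  step 23: psi=1 but phi already failed -> not a witness
  step 26: psi=1 but phi already failed -> not a witness
  step 41: psi=1 but phi already failed -> not a witness
  step 55: psi=1 but phi already failed -> not a witness
  step 58: psi=1 but phi already failed -> not a witness
  end of trace: no witness -> -1
Witness step = -1

-1


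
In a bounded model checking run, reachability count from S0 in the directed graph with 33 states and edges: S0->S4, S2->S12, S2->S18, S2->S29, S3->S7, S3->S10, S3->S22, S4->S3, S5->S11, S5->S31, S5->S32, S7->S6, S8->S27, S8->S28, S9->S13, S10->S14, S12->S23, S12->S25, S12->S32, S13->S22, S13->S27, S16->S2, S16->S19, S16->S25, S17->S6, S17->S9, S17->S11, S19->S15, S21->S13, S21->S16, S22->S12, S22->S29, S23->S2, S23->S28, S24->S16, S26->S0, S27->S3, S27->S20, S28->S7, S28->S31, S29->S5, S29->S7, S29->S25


BFS from S0:
  layer 0: {S0}
  layer 1: {S4}
  layer 2: {S3}
  layer 3: {S7, S10, S22}
  layer 4: {S6, S12, S14, S29}
  layer 5: {S5, S23, S25, S32}
  layer 6: {S2, S11, S28, S31}
  layer 7: {S18}
Reachable set: {S0, S2, S3, S4, S5, S6, S7, S10, S11, S12, S14, S18, S22, S23, S25, S28, S29, S31, S32}
Count = 19

19


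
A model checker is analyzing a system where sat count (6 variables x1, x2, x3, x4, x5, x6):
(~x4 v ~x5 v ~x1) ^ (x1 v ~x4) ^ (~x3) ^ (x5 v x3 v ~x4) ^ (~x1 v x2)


CNF with 5 clauses over 6 vars (64 assignments).
An assignment satisfies CNF iff every clause has >=1 true literal.
Check each row (bits = x1,x2,x3,x4,x5,x6; clause T/F shown):
  row 0 [000000]: clauses=TTTTT -> 1
  row 1 [000001]: clauses=TTTTT -> 1
  row 2 [000010]: clauses=TTTTT -> 1
  row 3 [000011]: clauses=TTTTT -> 1
  row 4 [000100]: clauses=TFTFT -> 0
  (every remaining row is evaluated the same way; all 64 results are listed next)
Full result column, 8 rows per line (x1,x2,x3 fixed per line; x4,x5,x6 runs 000..111 left to right):
  rows 0-7 [x1,x2,x3=000]: 11110000  (ones: 4)
  rows 8-15 [x1,x2,x3=001]: 00000000  (ones: 0)
  rows 16-23 [x1,x2,x3=010]: 11110000  (ones: 4)
  rows 24-31 [x1,x2,x3=011]: 00000000  (ones: 0)
  rows 32-39 [x1,x2,x3=100]: 00000000  (ones: 0)
  rows 40-47 [x1,x2,x3=101]: 00000000  (ones: 0)
  rows 48-55 [x1,x2,x3=110]: 11110000  (ones: 4)
  rows 56-63 [x1,x2,x3=111]: 00000000  (ones: 0)
Satisfying assignments = 4+0+4+0+0+0+4+0 = 12

12


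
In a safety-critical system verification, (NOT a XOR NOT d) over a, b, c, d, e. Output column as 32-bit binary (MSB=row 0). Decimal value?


Formula: (NOT a XOR NOT d) over a, b, c, d, e (32 rows)
Evaluate each row (bits = a,b,c,d,e, MSB first):
  row 0 [00000]: (NOT 0 XOR NOT 0) -> 0
  row 1 [00001]: (NOT 0 XOR NOT 0) -> 0
  row 2 [00010]: (NOT 0 XOR NOT 1) -> 1
  row 3 [00011]: (NOT 0 XOR NOT 1) -> 1
  row 4 [00100]: (NOT 0 XOR NOT 0) -> 0
  row 5 [00101]: (NOT 0 XOR NOT 0) -> 0
  row 6 [00110]: (NOT 0 XOR NOT 1) -> 1
  row 7 [00111]: (NOT 0 XOR NOT 1) -> 1
  row 8 [01000]: (NOT 0 XOR NOT 0) -> 0
  row 9 [01001]: (NOT 0 XOR NOT 0) -> 0
  row 10 [01010]: (NOT 0 XOR NOT 1) -> 1
  row 11 [01011]: (NOT 0 XOR NOT 1) -> 1
  row 12 [01100]: (NOT 0 XOR NOT 0) -> 0
  row 13 [01101]: (NOT 0 XOR NOT 0) -> 0
  row 14 [01110]: (NOT 0 XOR NOT 1) -> 1
  row 15 [01111]: (NOT 0 XOR NOT 1) -> 1
  row 16 [10000]: (NOT 1 XOR NOT 0) -> 1
  row 17 [10001]: (NOT 1 XOR NOT 0) -> 1
  row 18 [10010]: (NOT 1 XOR NOT 1) -> 0
  row 19 [10011]: (NOT 1 XOR NOT 1) -> 0
  row 20 [10100]: (NOT 1 XOR NOT 0) -> 1
  row 21 [10101]: (NOT 1 XOR NOT 0) -> 1
  row 22 [10110]: (NOT 1 XOR NOT 1) -> 0
  row 23 [10111]: (NOT 1 XOR NOT 1) -> 0
  row 24 [11000]: (NOT 1 XOR NOT 0) -> 1
  row 25 [11001]: (NOT 1 XOR NOT 0) -> 1
  row 26 [11010]: (NOT 1 XOR NOT 1) -> 0
  row 27 [11011]: (NOT 1 XOR NOT 1) -> 0
  row 28 [11100]: (NOT 1 XOR NOT 0) -> 1
  row 29 [11101]: (NOT 1 XOR NOT 0) -> 1
  row 30 [11110]: (NOT 1 XOR NOT 1) -> 0
  row 31 [11111]: (NOT 1 XOR NOT 1) -> 0
Full result column, 4 rows per line (a,b,c fixed per line; d,e runs 00..11 left to right):
  rows 0-3 [a,b,c=000]: 0011  = hex 3
  rows 4-7 [a,b,c=001]: 0011  = hex 3
  rows 8-11 [a,b,c=010]: 0011  = hex 3
  rows 12-15 [a,b,c=011]: 0011  = hex 3
  rows 16-19 [a,b,c=100]: 1100  = hex C
  rows 20-23 [a,b,c=101]: 1100  = hex C
  rows 24-27 [a,b,c=110]: 1100  = hex C
  rows 28-31 [a,b,c=111]: 1100  = hex C
Output column (row 0 .. row 31) = 00110011001100111100110011001100
Output column grouped in 4s = 0011 0011 0011 0011 1100 1100 1100 1100 = 0x3333CCCC
Convert to decimal digit by digit (value = value*16 + digit):
  3 -> 3
  3*16 + 3 = 51
  51*16 + 3 = 819
  819*16 + 3 = 13107
  13107*16 + 12 (C) = 209724
  209724*16 + 12 (C) = 3355596
  3355596*16 + 12 (C) = 53689548
  53689548*16 + 12 (C) = 859032780
Decimal = 859032780

859032780


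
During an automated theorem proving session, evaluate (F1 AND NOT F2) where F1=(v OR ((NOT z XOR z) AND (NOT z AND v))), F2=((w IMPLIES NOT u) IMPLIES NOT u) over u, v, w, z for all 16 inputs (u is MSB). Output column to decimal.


F1 = (v OR ((NOT z XOR z) AND (NOT z AND v)))
F2 = ((w IMPLIES NOT u) IMPLIES NOT u)
Counterexample to F1=>F2 is where F1=1 and F2=0.
Evaluate each row (bits = u,v,w,z, MSB first):
  row 0 [0000]: F1=0 F2=1 -> F1&~F2 -> 0
  row 1 [0001]: F1=0 F2=1 -> F1&~F2 -> 0
  row 2 [0010]: F1=0 F2=1 -> F1&~F2 -> 0
  row 3 [0011]: F1=0 F2=1 -> F1&~F2 -> 0
  row 4 [0100]: F1=1 F2=1 -> F1&~F2 -> 0
  row 5 [0101]: F1=1 F2=1 -> F1&~F2 -> 0
  row 6 [0110]: F1=1 F2=1 -> F1&~F2 -> 0
  row 7 [0111]: F1=1 F2=1 -> F1&~F2 -> 0
  row 8 [1000]: F1=0 F2=0 -> F1&~F2 -> 0
  row 9 [1001]: F1=0 F2=0 -> F1&~F2 -> 0
  row 10 [1010]: F1=0 F2=1 -> F1&~F2 -> 0
  row 11 [1011]: F1=0 F2=1 -> F1&~F2 -> 0
  row 12 [1100]: F1=1 F2=0 -> F1&~F2 -> 1
  row 13 [1101]: F1=1 F2=0 -> F1&~F2 -> 1
  row 14 [1110]: F1=1 F2=1 -> F1&~F2 -> 0
  row 15 [1111]: F1=1 F2=1 -> F1&~F2 -> 0
Full result column, 4 rows per line (u,v fixed per line; w,z runs 00..11 left to right):
  rows 0-3 [u,v=00]: 0000  = hex 0
  rows 4-7 [u,v=01]: 0000  = hex 0
  rows 8-11 [u,v=10]: 0000  = hex 0
  rows 12-15 [u,v=11]: 1100  = hex C
Counterexample vector (row 0 .. row 15) = 0000000000001100
Output column grouped in 4s = 0000 0000 0000 1100 = 0x000C
Convert to decimal digit by digit (value = value*16 + digit):
  0 -> 0
  0*16 + 0 = 0
  0*16 + 0 = 0
  0*16 + 12 (C) = 12
Decimal = 12

12


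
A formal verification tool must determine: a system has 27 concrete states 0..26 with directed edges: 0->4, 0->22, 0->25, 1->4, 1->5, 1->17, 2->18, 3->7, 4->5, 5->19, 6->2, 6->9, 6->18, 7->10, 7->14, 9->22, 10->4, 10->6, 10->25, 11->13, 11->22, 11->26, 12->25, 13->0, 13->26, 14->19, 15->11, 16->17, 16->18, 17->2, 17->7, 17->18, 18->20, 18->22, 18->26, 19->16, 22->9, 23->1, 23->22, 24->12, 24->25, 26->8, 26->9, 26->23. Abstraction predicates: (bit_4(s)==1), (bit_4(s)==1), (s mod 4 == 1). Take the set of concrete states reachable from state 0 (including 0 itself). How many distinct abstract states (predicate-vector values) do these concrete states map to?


BFS from 0:
Concrete reachable: {0, 1, 2, 4, 5, 6, 7, 8, 9, 10, 14, 16, 17, 18, 19, 20, 22, 23, 25, 26}
Abstract via predicates (bit_4(s)==1), (bit_4(s)==1), (s mod 4 == 1):
  (0,0,0) <- {0, 2, 4, 6, 7, 8, 10, 14}
  (0,0,1) <- {1, 5, 9}
  (1,1,0) <- {16, 18, 19, 20, 22, 23, 26}
  (1,1,1) <- {17, 25}
Distinct abstract states = 4

4


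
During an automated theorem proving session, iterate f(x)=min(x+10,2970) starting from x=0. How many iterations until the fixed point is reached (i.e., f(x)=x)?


Step 1: x=0, cap=2970, increment=10
Step 2: x grows by 10 each step until capped at 2970; fixed point is x=2970
Step 3: iterations = ceil(2970/10) = 297

297


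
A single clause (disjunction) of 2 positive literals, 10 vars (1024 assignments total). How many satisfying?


Step 1: Total=2^10=1024
Step 2: Unsat when all 2 false: 2^8=256
Step 3: Sat=1024-256=768

768


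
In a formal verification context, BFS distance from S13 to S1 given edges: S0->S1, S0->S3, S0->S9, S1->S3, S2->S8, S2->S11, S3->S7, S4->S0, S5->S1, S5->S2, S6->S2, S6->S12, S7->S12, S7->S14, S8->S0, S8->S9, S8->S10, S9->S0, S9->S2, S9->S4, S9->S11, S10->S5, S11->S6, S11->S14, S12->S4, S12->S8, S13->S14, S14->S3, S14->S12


BFS layer-by-layer from S13:
  dist 0: {S13}
  dist 1: {S14}
  dist 2: {S3, S12}
  dist 3: {S4, S7, S8}
  dist 4: {S0, S9, S10}
  dist 5: {S1, S2, S5, S11}
  -> S1 reached at distance 5
Shortest path length = 5

5


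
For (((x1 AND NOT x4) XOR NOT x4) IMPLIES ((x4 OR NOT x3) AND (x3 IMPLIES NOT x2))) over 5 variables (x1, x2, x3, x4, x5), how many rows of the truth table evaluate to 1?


Formula: (((x1 AND NOT x4) XOR NOT x4) IMPLIES ((x4 OR NOT x3) AND (x3 IMPLIES NOT x2))) over 5 vars (32 rows)
Evaluate each row (x1, x2, x3, x4, x5 as bits, MSB first):
  row 0 [00000]: (((0 AND NOT 0) XOR NOT 0) IMPLIES ((0 OR NOT 0) AND (0 IMPLIES NOT 0))) -> 1
  row 1 [00001]: (((0 AND NOT 0) XOR NOT 0) IMPLIES ((0 OR NOT 0) AND (0 IMPLIES NOT 0))) -> 1
  row 2 [00010]: (((0 AND NOT 1) XOR NOT 1) IMPLIES ((1 OR NOT 0) AND (0 IMPLIES NOT 0))) -> 1
  row 3 [00011]: (((0 AND NOT 1) XOR NOT 1) IMPLIES ((1 OR NOT 0) AND (0 IMPLIES NOT 0))) -> 1
  row 4 [00100]: (((0 AND NOT 0) XOR NOT 0) IMPLIES ((0 OR NOT 1) AND (1 IMPLIES NOT 0))) -> 0
  row 5 [00101]: (((0 AND NOT 0) XOR NOT 0) IMPLIES ((0 OR NOT 1) AND (1 IMPLIES NOT 0))) -> 0
  row 6 [00110]: (((0 AND NOT 1) XOR NOT 1) IMPLIES ((1 OR NOT 1) AND (1 IMPLIES NOT 0))) -> 1
  row 7 [00111]: (((0 AND NOT 1) XOR NOT 1) IMPLIES ((1 OR NOT 1) AND (1 IMPLIES NOT 0))) -> 1
  row 8 [01000]: (((0 AND NOT 0) XOR NOT 0) IMPLIES ((0 OR NOT 0) AND (0 IMPLIES NOT 1))) -> 1
  row 9 [01001]: (((0 AND NOT 0) XOR NOT 0) IMPLIES ((0 OR NOT 0) AND (0 IMPLIES NOT 1))) -> 1
  row 10 [01010]: (((0 AND NOT 1) XOR NOT 1) IMPLIES ((1 OR NOT 0) AND (0 IMPLIES NOT 1))) -> 1
  row 11 [01011]: (((0 AND NOT 1) XOR NOT 1) IMPLIES ((1 OR NOT 0) AND (0 IMPLIES NOT 1))) -> 1
  row 12 [01100]: (((0 AND NOT 0) XOR NOT 0) IMPLIES ((0 OR NOT 1) AND (1 IMPLIES NOT 1))) -> 0
  row 13 [01101]: (((0 AND NOT 0) XOR NOT 0) IMPLIES ((0 OR NOT 1) AND (1 IMPLIES NOT 1))) -> 0
  row 14 [01110]: (((0 AND NOT 1) XOR NOT 1) IMPLIES ((1 OR NOT 1) AND (1 IMPLIES NOT 1))) -> 1
  row 15 [01111]: (((0 AND NOT 1) XOR NOT 1) IMPLIES ((1 OR NOT 1) AND (1 IMPLIES NOT 1))) -> 1
  row 16 [10000]: (((1 AND NOT 0) XOR NOT 0) IMPLIES ((0 OR NOT 0) AND (0 IMPLIES NOT 0))) -> 1
  row 17 [10001]: (((1 AND NOT 0) XOR NOT 0) IMPLIES ((0 OR NOT 0) AND (0 IMPLIES NOT 0))) -> 1
  row 18 [10010]: (((1 AND NOT 1) XOR NOT 1) IMPLIES ((1 OR NOT 0) AND (0 IMPLIES NOT 0))) -> 1
  row 19 [10011]: (((1 AND NOT 1) XOR NOT 1) IMPLIES ((1 OR NOT 0) AND (0 IMPLIES NOT 0))) -> 1
  row 20 [10100]: (((1 AND NOT 0) XOR NOT 0) IMPLIES ((0 OR NOT 1) AND (1 IMPLIES NOT 0))) -> 1
  row 21 [10101]: (((1 AND NOT 0) XOR NOT 0) IMPLIES ((0 OR NOT 1) AND (1 IMPLIES NOT 0))) -> 1
  row 22 [10110]: (((1 AND NOT 1) XOR NOT 1) IMPLIES ((1 OR NOT 1) AND (1 IMPLIES NOT 0))) -> 1
  row 23 [10111]: (((1 AND NOT 1) XOR NOT 1) IMPLIES ((1 OR NOT 1) AND (1 IMPLIES NOT 0))) -> 1
  row 24 [11000]: (((1 AND NOT 0) XOR NOT 0) IMPLIES ((0 OR NOT 0) AND (0 IMPLIES NOT 1))) -> 1
  row 25 [11001]: (((1 AND NOT 0) XOR NOT 0) IMPLIES ((0 OR NOT 0) AND (0 IMPLIES NOT 1))) -> 1
  row 26 [11010]: (((1 AND NOT 1) XOR NOT 1) IMPLIES ((1 OR NOT 0) AND (0 IMPLIES NOT 1))) -> 1
  row 27 [11011]: (((1 AND NOT 1) XOR NOT 1) IMPLIES ((1 OR NOT 0) AND (0 IMPLIES NOT 1))) -> 1
  row 28 [11100]: (((1 AND NOT 0) XOR NOT 0) IMPLIES ((0 OR NOT 1) AND (1 IMPLIES NOT 1))) -> 1
  row 29 [11101]: (((1 AND NOT 0) XOR NOT 0) IMPLIES ((0 OR NOT 1) AND (1 IMPLIES NOT 1))) -> 1
  row 30 [11110]: (((1 AND NOT 1) XOR NOT 1) IMPLIES ((1 OR NOT 1) AND (1 IMPLIES NOT 1))) -> 1
  row 31 [11111]: (((1 AND NOT 1) XOR NOT 1) IMPLIES ((1 OR NOT 1) AND (1 IMPLIES NOT 1))) -> 1
Full result column, 8 rows per line (x1,x2 fixed per line; x3,x4,x5 runs 000..111 left to right):
  rows 0-7 [x1,x2=00]: 11110011  (ones: 6)
  rows 8-15 [x1,x2=01]: 11110011  (ones: 6)
  rows 16-23 [x1,x2=10]: 11111111  (ones: 8)
  rows 24-31 [x1,x2=11]: 11111111  (ones: 8)
Count of 1-rows = 6+6+8+8 = 28

28


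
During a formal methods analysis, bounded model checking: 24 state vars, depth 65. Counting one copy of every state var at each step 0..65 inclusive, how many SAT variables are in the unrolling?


BMC unrolls to depth k, creating one copy of each state var for steps 0..k.
Step count = 65 + 1 = 66 (steps 0 through 65)
Vars per step = 24
Total = 24 * 66 = 1584

1584


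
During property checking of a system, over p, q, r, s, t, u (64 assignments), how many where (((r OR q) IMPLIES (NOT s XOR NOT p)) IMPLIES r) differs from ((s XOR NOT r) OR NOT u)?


F1 = (((r OR q) IMPLIES (NOT s XOR NOT p)) IMPLIES r)
F2 = ((s XOR NOT r) OR NOT u)
Evaluate both on each of 64 rows (bits = p,q,r,s,t,u):
  row 0 [000000]: F1=0 F2=1 (differ) -> 1
  row 1 [000001]: F1=0 F2=1 (differ) -> 1
  row 2 [000010]: F1=0 F2=1 (differ) -> 1
  row 3 [000011]: F1=0 F2=1 (differ) -> 1
  row 4 [000100]: F1=0 F2=1 (differ) -> 1
  (every remaining row is evaluated the same way; all 64 results are listed next)
Full result column, 8 rows per line (p,q,r fixed per line; s,t,u runs 000..111 left to right):
  rows 0-7 [p,q,r=000]: 11111010  (ones: 6)
  rows 8-15 [p,q,r=001]: 01010000  (ones: 2)
  rows 16-23 [p,q,r=010]: 00001010  (ones: 2)
  rows 24-31 [p,q,r=011]: 01010000  (ones: 2)
  rows 32-39 [p,q,r=100]: 11111010  (ones: 6)
  rows 40-47 [p,q,r=101]: 01010000  (ones: 2)
  rows 48-55 [p,q,r=110]: 11110101  (ones: 6)
  rows 56-63 [p,q,r=111]: 01010000  (ones: 2)
Disagreements = 6+2+2+2+6+2+6+2 = 28

28


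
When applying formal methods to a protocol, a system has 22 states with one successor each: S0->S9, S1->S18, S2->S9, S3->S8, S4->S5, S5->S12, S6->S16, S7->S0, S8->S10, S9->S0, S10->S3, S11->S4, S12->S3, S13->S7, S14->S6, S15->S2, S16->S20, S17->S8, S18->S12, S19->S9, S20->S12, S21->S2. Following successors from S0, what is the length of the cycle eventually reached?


Trace from S0 until a state repeats:
  S0 -> S9 -> S0
S0 first seen at step 0, revisited at step 2.
Cycle length = 2 - 0 = 2

2


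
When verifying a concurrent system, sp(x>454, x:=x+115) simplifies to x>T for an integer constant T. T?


Formula: sp(P, x:=E) = exists old_x. (x = E[old_x/x]) AND P[old_x/x] (old_x is the value of x before the assignment; eliminate old_x by solving x = E[old_x/x] for old_x)
Step 1: Precondition P: x>454, i.e. old_x > 454
Step 2: Assignment gives x = old_x + 115, so old_x = x - 115
Step 3: Substitute into P: x - 115 > 454
Step 4: Simplify: x > 454+115 = 569

569


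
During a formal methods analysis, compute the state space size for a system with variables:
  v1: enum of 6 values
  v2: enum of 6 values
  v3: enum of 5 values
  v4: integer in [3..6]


State space = product of domain sizes of all variables.
Domain sizes:
  v1 (enum of 6 values): 6
  v2 (enum of 6 values): 6
  v3 (enum of 5 values): 5
  v4 (integer in [3..6]): 4
Product = 6 * 6 * 5 * 4 = 720

720


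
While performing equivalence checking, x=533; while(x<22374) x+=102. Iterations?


Step 1: x goes from 533 toward 22374 by 102; the body runs while x<22374, so iterations = ceil((bound-start)/step)
Step 2: Distance=21841
Step 3: ceil(21841/102)=215

215


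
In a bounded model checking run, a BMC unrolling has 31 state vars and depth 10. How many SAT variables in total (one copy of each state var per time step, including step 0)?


BMC unrolls to depth k, creating one copy of each state var for steps 0..k.
Step count = 10 + 1 = 11 (steps 0 through 10)
Vars per step = 31
Total = 31 * 11 = 341

341


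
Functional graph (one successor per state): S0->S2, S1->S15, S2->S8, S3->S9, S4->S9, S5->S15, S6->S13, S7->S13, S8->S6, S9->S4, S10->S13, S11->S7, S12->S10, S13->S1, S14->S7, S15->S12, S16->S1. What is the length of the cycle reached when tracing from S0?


Trace from S0 until a state repeats:
  S0 -> S2 -> S8 -> S6 -> S13 -> S1 -> S15 -> S12 -> S10 -> S13
S13 first seen at step 4, revisited at step 9.
Cycle length = 9 - 4 = 5

5


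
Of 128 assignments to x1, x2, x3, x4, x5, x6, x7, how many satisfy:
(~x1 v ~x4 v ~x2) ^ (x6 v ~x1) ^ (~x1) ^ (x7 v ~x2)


CNF with 4 clauses over 7 vars (128 assignments).
An assignment satisfies CNF iff every clause has >=1 true literal.
Check each row (bits = x1,x2,x3,x4,x5,x6,x7; clause T/F shown):
  row 0 [0000000]: clauses=TTTT -> 1
  row 1 [0000001]: clauses=TTTT -> 1
  row 2 [0000010]: clauses=TTTT -> 1
  row 3 [0000011]: clauses=TTTT -> 1
  row 4 [0000100]: clauses=TTTT -> 1
  (every remaining row is evaluated the same way; all 128 results are listed next)
Full result column, 8 rows per line (x1,x2,x3,x4 fixed per line; x5,x6,x7 runs 000..111 left to right):
  rows 0-7 [x1,x2,x3,x4=0000]: 11111111  (ones: 8)
  rows 8-15 [x1,x2,x3,x4=0001]: 11111111  (ones: 8)
  rows 16-23 [x1,x2,x3,x4=0010]: 11111111  (ones: 8)
  rows 24-31 [x1,x2,x3,x4=0011]: 11111111  (ones: 8)
  rows 32-39 [x1,x2,x3,x4=0100]: 01010101  (ones: 4)
  rows 40-47 [x1,x2,x3,x4=0101]: 01010101  (ones: 4)
  rows 48-55 [x1,x2,x3,x4=0110]: 01010101  (ones: 4)
  rows 56-63 [x1,x2,x3,x4=0111]: 01010101  (ones: 4)
  rows 64-71 [x1,x2,x3,x4=1000]: 00000000  (ones: 0)
  rows 72-79 [x1,x2,x3,x4=1001]: 00000000  (ones: 0)
  rows 80-87 [x1,x2,x3,x4=1010]: 00000000  (ones: 0)
  rows 88-95 [x1,x2,x3,x4=1011]: 00000000  (ones: 0)
  rows 96-103 [x1,x2,x3,x4=1100]: 00000000  (ones: 0)
  rows 104-111 [x1,x2,x3,x4=1101]: 00000000  (ones: 0)
  rows 112-119 [x1,x2,x3,x4=1110]: 00000000  (ones: 0)
  rows 120-127 [x1,x2,x3,x4=1111]: 00000000  (ones: 0)
Satisfying assignments = 8+8+8+8+4+4+4+4+0+0+0+0+0+0+0+0 = 48

48


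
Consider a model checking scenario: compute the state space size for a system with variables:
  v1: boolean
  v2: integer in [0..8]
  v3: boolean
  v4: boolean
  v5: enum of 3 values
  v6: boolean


State space = product of domain sizes of all variables.
Domain sizes:
  v1 (boolean): 2
  v2 (integer in [0..8]): 9
  v3 (boolean): 2
  v4 (boolean): 2
  v5 (enum of 3 values): 3
  v6 (boolean): 2
Product = 2 * 9 * 2 * 2 * 3 * 2 = 432

432


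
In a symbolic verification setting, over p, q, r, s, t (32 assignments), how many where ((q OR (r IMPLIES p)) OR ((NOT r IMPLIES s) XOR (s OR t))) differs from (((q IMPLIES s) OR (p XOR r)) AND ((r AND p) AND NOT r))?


F1 = ((q OR (r IMPLIES p)) OR ((NOT r IMPLIES s) XOR (s OR t)))
F2 = (((q IMPLIES s) OR (p XOR r)) AND ((r AND p) AND NOT r))
Evaluate both on each of 32 rows (bits = p,q,r,s,t):
  row 0 [00000]: F1=1 F2=0 (differ) -> 1
  row 1 [00001]: F1=1 F2=0 (differ) -> 1
  row 2 [00010]: F1=1 F2=0 (differ) -> 1
  row 3 [00011]: F1=1 F2=0 (differ) -> 1
  row 4 [00100]: F1=1 F2=0 (differ) -> 1
  row 5 [00101]: F1=0 F2=0 -> 0
  row 6 [00110]: F1=0 F2=0 -> 0
  row 7 [00111]: F1=0 F2=0 -> 0
  row 8 [01000]: F1=1 F2=0 (differ) -> 1
  row 9 [01001]: F1=1 F2=0 (differ) -> 1
  row 10 [01010]: F1=1 F2=0 (differ) -> 1
  row 11 [01011]: F1=1 F2=0 (differ) -> 1
  row 12 [01100]: F1=1 F2=0 (differ) -> 1
  row 13 [01101]: F1=1 F2=0 (differ) -> 1
  row 14 [01110]: F1=1 F2=0 (differ) -> 1
  row 15 [01111]: F1=1 F2=0 (differ) -> 1
  row 16 [10000]: F1=1 F2=0 (differ) -> 1
  row 17 [10001]: F1=1 F2=0 (differ) -> 1
  row 18 [10010]: F1=1 F2=0 (differ) -> 1
  row 19 [10011]: F1=1 F2=0 (differ) -> 1
  row 20 [10100]: F1=1 F2=0 (differ) -> 1
  row 21 [10101]: F1=1 F2=0 (differ) -> 1
  row 22 [10110]: F1=1 F2=0 (differ) -> 1
  row 23 [10111]: F1=1 F2=0 (differ) -> 1
  row 24 [11000]: F1=1 F2=0 (differ) -> 1
  row 25 [11001]: F1=1 F2=0 (differ) -> 1
  row 26 [11010]: F1=1 F2=0 (differ) -> 1
  row 27 [11011]: F1=1 F2=0 (differ) -> 1
  row 28 [11100]: F1=1 F2=0 (differ) -> 1
  row 29 [11101]: F1=1 F2=0 (differ) -> 1
  row 30 [11110]: F1=1 F2=0 (differ) -> 1
  row 31 [11111]: F1=1 F2=0 (differ) -> 1
Full result column, 8 rows per line (p,q fixed per line; r,s,t runs 000..111 left to right):
  rows 0-7 [p,q=00]: 11111000  (ones: 5)
  rows 8-15 [p,q=01]: 11111111  (ones: 8)
  rows 16-23 [p,q=10]: 11111111  (ones: 8)
  rows 24-31 [p,q=11]: 11111111  (ones: 8)
Disagreements = 5+8+8+8 = 29

29


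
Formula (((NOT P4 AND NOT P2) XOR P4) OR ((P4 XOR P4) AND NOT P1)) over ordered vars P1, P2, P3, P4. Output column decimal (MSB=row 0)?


Formula: (((NOT P4 AND NOT P2) XOR P4) OR ((P4 XOR P4) AND NOT P1)) over P1, P2, P3, P4 (16 rows)
Evaluate each row (bits = P1,P2,P3,P4, MSB first):
  row 0 [0000]: (((NOT 0 AND NOT 0) XOR 0) OR ((0 XOR 0) AND NOT 0)) -> 1
  row 1 [0001]: (((NOT 1 AND NOT 0) XOR 1) OR ((1 XOR 1) AND NOT 0)) -> 1
  row 2 [0010]: (((NOT 0 AND NOT 0) XOR 0) OR ((0 XOR 0) AND NOT 0)) -> 1
  row 3 [0011]: (((NOT 1 AND NOT 0) XOR 1) OR ((1 XOR 1) AND NOT 0)) -> 1
  row 4 [0100]: (((NOT 0 AND NOT 1) XOR 0) OR ((0 XOR 0) AND NOT 0)) -> 0
  row 5 [0101]: (((NOT 1 AND NOT 1) XOR 1) OR ((1 XOR 1) AND NOT 0)) -> 1
  row 6 [0110]: (((NOT 0 AND NOT 1) XOR 0) OR ((0 XOR 0) AND NOT 0)) -> 0
  row 7 [0111]: (((NOT 1 AND NOT 1) XOR 1) OR ((1 XOR 1) AND NOT 0)) -> 1
  row 8 [1000]: (((NOT 0 AND NOT 0) XOR 0) OR ((0 XOR 0) AND NOT 1)) -> 1
  row 9 [1001]: (((NOT 1 AND NOT 0) XOR 1) OR ((1 XOR 1) AND NOT 1)) -> 1
  row 10 [1010]: (((NOT 0 AND NOT 0) XOR 0) OR ((0 XOR 0) AND NOT 1)) -> 1
  row 11 [1011]: (((NOT 1 AND NOT 0) XOR 1) OR ((1 XOR 1) AND NOT 1)) -> 1
  row 12 [1100]: (((NOT 0 AND NOT 1) XOR 0) OR ((0 XOR 0) AND NOT 1)) -> 0
  row 13 [1101]: (((NOT 1 AND NOT 1) XOR 1) OR ((1 XOR 1) AND NOT 1)) -> 1
  row 14 [1110]: (((NOT 0 AND NOT 1) XOR 0) OR ((0 XOR 0) AND NOT 1)) -> 0
  row 15 [1111]: (((NOT 1 AND NOT 1) XOR 1) OR ((1 XOR 1) AND NOT 1)) -> 1
Full result column, 4 rows per line (P1,P2 fixed per line; P3,P4 runs 00..11 left to right):
  rows 0-3 [P1,P2=00]: 1111  = hex F
  rows 4-7 [P1,P2=01]: 0101  = hex 5
  rows 8-11 [P1,P2=10]: 1111  = hex F
  rows 12-15 [P1,P2=11]: 0101  = hex 5
Output column (row 0 .. row 15) = 1111010111110101
Output column grouped in 4s = 1111 0101 1111 0101 = 0xF5F5
Convert to decimal digit by digit (value = value*16 + digit):
  F -> 15
  15*16 + 5 = 245
  245*16 + 15 (F) = 3935
  3935*16 + 5 = 62965
Decimal = 62965

62965


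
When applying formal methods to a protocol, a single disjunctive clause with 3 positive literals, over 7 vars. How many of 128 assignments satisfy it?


Step 1: Total=2^7=128
Step 2: Unsat when all 3 false: 2^4=16
Step 3: Sat=128-16=112

112


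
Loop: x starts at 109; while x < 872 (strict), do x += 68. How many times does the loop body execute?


Step 1: x goes from 109 toward 872 by 68; the body runs while x<872, so iterations = ceil((bound-start)/step)
Step 2: Distance=763
Step 3: ceil(763/68)=12

12


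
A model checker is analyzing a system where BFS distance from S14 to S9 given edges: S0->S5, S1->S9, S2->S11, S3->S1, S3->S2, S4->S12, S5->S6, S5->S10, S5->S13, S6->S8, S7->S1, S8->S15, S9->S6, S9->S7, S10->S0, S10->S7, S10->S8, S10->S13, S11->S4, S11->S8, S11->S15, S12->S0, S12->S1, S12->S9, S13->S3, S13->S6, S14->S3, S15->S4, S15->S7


BFS layer-by-layer from S14:
  dist 0: {S14}
  dist 1: {S3}
  dist 2: {S1, S2}
  dist 3: {S9, S11}
  -> S9 reached at distance 3
Shortest path length = 3

3


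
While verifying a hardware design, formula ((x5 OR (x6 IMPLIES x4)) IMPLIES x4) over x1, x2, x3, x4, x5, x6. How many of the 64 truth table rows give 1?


Formula: ((x5 OR (x6 IMPLIES x4)) IMPLIES x4) over 6 vars (64 rows)
Evaluate each row (x1, x2, x3, x4, x5, x6 as bits, MSB first):
  row 0 [000000]: ((0 OR (0 IMPLIES 0)) IMPLIES 0) -> 0
  row 1 [000001]: ((0 OR (1 IMPLIES 0)) IMPLIES 0) -> 1
  row 2 [000010]: ((1 OR (0 IMPLIES 0)) IMPLIES 0) -> 0
  row 3 [000011]: ((1 OR (1 IMPLIES 0)) IMPLIES 0) -> 0
  row 4 [000100]: ((0 OR (0 IMPLIES 1)) IMPLIES 1) -> 1
  (every remaining row is evaluated the same way; all 64 results are listed next)
Full result column, 8 rows per line (x1,x2,x3 fixed per line; x4,x5,x6 runs 000..111 left to right):
  rows 0-7 [x1,x2,x3=000]: 01001111  (ones: 5)
  rows 8-15 [x1,x2,x3=001]: 01001111  (ones: 5)
  rows 16-23 [x1,x2,x3=010]: 01001111  (ones: 5)
  rows 24-31 [x1,x2,x3=011]: 01001111  (ones: 5)
  rows 32-39 [x1,x2,x3=100]: 01001111  (ones: 5)
  rows 40-47 [x1,x2,x3=101]: 01001111  (ones: 5)
  rows 48-55 [x1,x2,x3=110]: 01001111  (ones: 5)
  rows 56-63 [x1,x2,x3=111]: 01001111  (ones: 5)
Count of 1-rows = 5+5+5+5+5+5+5+5 = 40

40


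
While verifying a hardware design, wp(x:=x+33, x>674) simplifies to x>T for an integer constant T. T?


Formula: wp(x:=E, P) = P[E/x] (substitute E for x in postcondition)
Step 1: Postcondition: x>674
Step 2: Substitute x+33 for x: x+33>674
Step 3: Solve for x: x > 674-33 = 641

641


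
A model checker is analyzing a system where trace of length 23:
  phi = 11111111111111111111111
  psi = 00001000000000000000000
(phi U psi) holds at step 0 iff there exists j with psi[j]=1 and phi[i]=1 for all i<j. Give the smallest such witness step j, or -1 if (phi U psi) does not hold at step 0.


(phi U psi) at 0: need smallest j with psi[j]=1 and phi[i]=1 for all i in [0,j).
Scan from step 0:
  step 0: phi=1, psi=0 -> continue
  step 1: phi=1, psi=0 -> continue
  step 2: phi=1, psi=0 -> continue
  step 3: phi=1, psi=0 -> continue
  step 4: psi=1 and phi held for [0,4) -> witness found
Witness step = 4

4


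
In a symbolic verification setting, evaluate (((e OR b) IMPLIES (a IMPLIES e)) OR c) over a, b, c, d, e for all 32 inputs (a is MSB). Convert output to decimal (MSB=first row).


Formula: (((e OR b) IMPLIES (a IMPLIES e)) OR c) over a, b, c, d, e (32 rows)
Evaluate each row (bits = a,b,c,d,e, MSB first):
  row 0 [00000]: (((0 OR 0) IMPLIES (0 IMPLIES 0)) OR 0) -> 1
  row 1 [00001]: (((1 OR 0) IMPLIES (0 IMPLIES 1)) OR 0) -> 1
  row 2 [00010]: (((0 OR 0) IMPLIES (0 IMPLIES 0)) OR 0) -> 1
  row 3 [00011]: (((1 OR 0) IMPLIES (0 IMPLIES 1)) OR 0) -> 1
  row 4 [00100]: (((0 OR 0) IMPLIES (0 IMPLIES 0)) OR 1) -> 1
  row 5 [00101]: (((1 OR 0) IMPLIES (0 IMPLIES 1)) OR 1) -> 1
  row 6 [00110]: (((0 OR 0) IMPLIES (0 IMPLIES 0)) OR 1) -> 1
  row 7 [00111]: (((1 OR 0) IMPLIES (0 IMPLIES 1)) OR 1) -> 1
  row 8 [01000]: (((0 OR 1) IMPLIES (0 IMPLIES 0)) OR 0) -> 1
  row 9 [01001]: (((1 OR 1) IMPLIES (0 IMPLIES 1)) OR 0) -> 1
  row 10 [01010]: (((0 OR 1) IMPLIES (0 IMPLIES 0)) OR 0) -> 1
  row 11 [01011]: (((1 OR 1) IMPLIES (0 IMPLIES 1)) OR 0) -> 1
  row 12 [01100]: (((0 OR 1) IMPLIES (0 IMPLIES 0)) OR 1) -> 1
  row 13 [01101]: (((1 OR 1) IMPLIES (0 IMPLIES 1)) OR 1) -> 1
  row 14 [01110]: (((0 OR 1) IMPLIES (0 IMPLIES 0)) OR 1) -> 1
  row 15 [01111]: (((1 OR 1) IMPLIES (0 IMPLIES 1)) OR 1) -> 1
  row 16 [10000]: (((0 OR 0) IMPLIES (1 IMPLIES 0)) OR 0) -> 1
  row 17 [10001]: (((1 OR 0) IMPLIES (1 IMPLIES 1)) OR 0) -> 1
  row 18 [10010]: (((0 OR 0) IMPLIES (1 IMPLIES 0)) OR 0) -> 1
  row 19 [10011]: (((1 OR 0) IMPLIES (1 IMPLIES 1)) OR 0) -> 1
  row 20 [10100]: (((0 OR 0) IMPLIES (1 IMPLIES 0)) OR 1) -> 1
  row 21 [10101]: (((1 OR 0) IMPLIES (1 IMPLIES 1)) OR 1) -> 1
  row 22 [10110]: (((0 OR 0) IMPLIES (1 IMPLIES 0)) OR 1) -> 1
  row 23 [10111]: (((1 OR 0) IMPLIES (1 IMPLIES 1)) OR 1) -> 1
  row 24 [11000]: (((0 OR 1) IMPLIES (1 IMPLIES 0)) OR 0) -> 0
  row 25 [11001]: (((1 OR 1) IMPLIES (1 IMPLIES 1)) OR 0) -> 1
  row 26 [11010]: (((0 OR 1) IMPLIES (1 IMPLIES 0)) OR 0) -> 0
  row 27 [11011]: (((1 OR 1) IMPLIES (1 IMPLIES 1)) OR 0) -> 1
  row 28 [11100]: (((0 OR 1) IMPLIES (1 IMPLIES 0)) OR 1) -> 1
  row 29 [11101]: (((1 OR 1) IMPLIES (1 IMPLIES 1)) OR 1) -> 1
  row 30 [11110]: (((0 OR 1) IMPLIES (1 IMPLIES 0)) OR 1) -> 1
  row 31 [11111]: (((1 OR 1) IMPLIES (1 IMPLIES 1)) OR 1) -> 1
Full result column, 4 rows per line (a,b,c fixed per line; d,e runs 00..11 left to right):
  rows 0-3 [a,b,c=000]: 1111  = hex F
  rows 4-7 [a,b,c=001]: 1111  = hex F
  rows 8-11 [a,b,c=010]: 1111  = hex F
  rows 12-15 [a,b,c=011]: 1111  = hex F
  rows 16-19 [a,b,c=100]: 1111  = hex F
  rows 20-23 [a,b,c=101]: 1111  = hex F
  rows 24-27 [a,b,c=110]: 0101  = hex 5
  rows 28-31 [a,b,c=111]: 1111  = hex F
Output column (row 0 .. row 31) = 11111111111111111111111101011111
Output column grouped in 4s = 1111 1111 1111 1111 1111 1111 0101 1111 = 0xFFFFFF5F
Convert to decimal digit by digit (value = value*16 + digit):
  F -> 15
  15*16 + 15 (F) = 255
  255*16 + 15 (F) = 4095
  4095*16 + 15 (F) = 65535
  65535*16 + 15 (F) = 1048575
  1048575*16 + 15 (F) = 16777215
  16777215*16 + 5 = 268435445
  268435445*16 + 15 (F) = 4294967135
Decimal = 4294967135

4294967135
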